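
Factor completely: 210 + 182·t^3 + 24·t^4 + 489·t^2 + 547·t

(4·t + 7)·(6·t + 5)·(t + 2)·(t + 3)

Trying the rational-root candidates, t = −5/6 is a root, giving the factor (6·t + 5) and quotient 4·t^3 + 27·t^2 + 59·t + 42.
Continuing, t = −2 is a root, giving the factor (t + 2) and quotient 4·t^2 + 19·t + 21.
The remaining quadratic factors as (t + 3)(4·t + 7).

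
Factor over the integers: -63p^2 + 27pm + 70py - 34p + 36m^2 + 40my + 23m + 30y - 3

-(9p - 9m - 10y + 1)(7p + 4m + 3)

Group: -9p(7p + 4m + 3) + (9m + 10y - 1)(7p + 4m + 3); both groups contain (7p + 4m + 3).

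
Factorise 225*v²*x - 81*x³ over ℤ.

Every term has a factor of 9*x. Then 25*v² - 9*x² = (5*v)² − (3*x)².

9*x*(5*v + 3*x)*(5*v - 3*x)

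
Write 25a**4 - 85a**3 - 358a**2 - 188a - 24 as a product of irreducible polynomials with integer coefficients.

By the rational root theorem, a = -2/5 is a root, so (5a + 2) is a factor; dividing leaves 5a**3 - 19a**2 - 64a - 12.
Then a = -1/5 is a root, so (5a + 1) is a factor; dividing leaves a**2 - 4a - 12.
The remaining quadratic factors as (a + 2)(a - 6).

(5a + 1)(5a + 2)(a + 2)(a - 6)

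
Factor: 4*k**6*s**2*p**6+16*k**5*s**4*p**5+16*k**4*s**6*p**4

4*k**4*p**4*s**2*(k*p+2*s**2)**2

Factor out 4*k**4*s**2*p**4 first: what remains is k**2*p**2+4*k*s**2*p+4*s**4.
Recognize a perfect-square trinomial with the parts 2*s**2 and k*p.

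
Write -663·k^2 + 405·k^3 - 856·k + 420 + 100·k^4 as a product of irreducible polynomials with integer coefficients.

(4·k - 7)·(5·k + 6)·(5·k - 2)·(k + 5)

Among the possible rational roots, k = 7/4 is a root, so (4·k - 7) is a factor; dividing leaves 25·k^3 + 145·k^2 + 88·k - 60.
Then k = -6/5 is a root, so (5·k + 6) divides it; the quotient is 5·k^2 + 23·k - 10.
The remaining quadratic factors as (k + 5)(5·k - 2).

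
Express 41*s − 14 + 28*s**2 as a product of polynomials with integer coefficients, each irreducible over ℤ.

Need a pair with product 28·(−14) = −392 and sum 41: that's 49 and −8.
Split the middle term: 28*s**2 + 49*s − 8*s − 14 = 7*s*(4*s + 7) − 2*(4*s + 7).

(4*s + 7)*(7*s − 2)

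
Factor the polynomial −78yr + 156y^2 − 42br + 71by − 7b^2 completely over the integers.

Group: −b(7b + 13y) + (12y − 6r)(7b + 13y); both groups contain (7b + 13y).

−(7b + 13y)(b − 12y + 6r)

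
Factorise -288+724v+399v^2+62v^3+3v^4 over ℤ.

(3v-1)(v+4)(v+8)(v+9)

Among the possible rational roots, v = -8 is a root, giving the factor (v+8) and quotient 3v^3+38v^2+95v-36.
Next, v = -4 is a root, so (v+4) is a factor; dividing leaves 3v^2+26v-9.
The remaining quadratic factors as (3v-1)(v+9).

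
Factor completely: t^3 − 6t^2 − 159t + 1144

(t + 13)(t − 11)(t − 8)

Testing divisors of the constant over divisors of the leading coefficient, t = 11 is a root, so (t − 11) is a factor; dividing leaves t^2 + 5t − 104.
The remaining quadratic factors as (t + 13)(t − 8).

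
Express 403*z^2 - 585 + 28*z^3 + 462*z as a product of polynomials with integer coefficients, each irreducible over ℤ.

(4*z - 3)*(7*z + 15)*(z + 13)

Among the possible rational roots, z = -15/7 is a root, giving the factor (7*z + 15) and quotient 4*z^2 + 49*z - 39.
The remaining quadratic factors as (4*z - 3)(z + 13).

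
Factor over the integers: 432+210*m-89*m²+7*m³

(7*m+9)*(m-6)*(m-8)

By the rational root theorem, m = 8 is a root, so (m-8) is a factor; dividing leaves 7*m²-33*m-54.
The remaining quadratic factors as (m-6)(7*m+9).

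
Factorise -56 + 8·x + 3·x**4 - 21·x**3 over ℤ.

(x - 7)·(3·x**3 + 8)

Group as (3·x**4 + 8·x) + (-21·x**3 - 56) = x·(3·x**3 + 8) - 7·(3·x**3 + 8).
Both groups share the factor (3·x**3 + 8).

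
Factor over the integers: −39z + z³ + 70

(z + 7)(z − 2)(z − 5)

Among the possible rational roots, z = −7 is a root, giving the factor (z + 7) and quotient z² − 7z + 10.
The remaining quadratic factors as (z − 5)(z − 2).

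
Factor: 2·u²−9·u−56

Need a pair with product 2·(−56) = −112 and sum −9: that's −16 and 7.
Split the middle term: 2·u²−16·u + 7·u−56 = 2·u·(u−8) + 7·(u−8).

(2·u+7)·(u−8)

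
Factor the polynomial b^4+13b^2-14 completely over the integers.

Substitute u = b^2 to get a quadratic in u, then factor.
b^2-1 is a difference of squares.
b^2+14 is irreducible over ℤ (always positive, so no real roots).

(b+1)(b-1)(b^2+14)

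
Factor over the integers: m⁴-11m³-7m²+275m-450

(m+5)(m-2)(m-5)(m-9)

Trying the rational-root candidates, m = -5 is a root, so (m+5) divides it; the quotient is m³-16m²+73m-90.
Then m = 2 is a root, so (m-2) divides it; the quotient is m²-14m+45.
The remaining quadratic factors as (m-5)(m-9).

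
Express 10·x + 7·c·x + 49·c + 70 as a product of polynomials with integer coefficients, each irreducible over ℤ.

(7·c + 10)·(x + 7)

Group as (7·c·x + 49·c) + (10·x + 70) = 7·c·(x + 7) + 10·(x + 7).
Both groups share the factor (x + 7).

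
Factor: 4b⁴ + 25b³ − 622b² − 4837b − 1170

Testing divisors of the constant over divisors of the leading coefficient, b = −10 is a root, so (b + 10) is a factor; dividing leaves 4b³ − 15b² − 472b − 117.
Continuing, b = −1/4 is a root, giving the factor (4b + 1) and quotient b² − 4b − 117.
The remaining quadratic factors as (b − 13)(b + 9).

(4b + 1)(b + 10)(b + 9)(b − 13)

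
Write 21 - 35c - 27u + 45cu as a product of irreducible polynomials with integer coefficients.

(5c - 3)(9u - 7)

Group as (45cu - 35c) + (-27u + 21) = 5c(9u - 7) - 3(9u - 7).
Both groups share the factor (9u - 7).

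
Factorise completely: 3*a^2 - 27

Pull out the common factor 3; a^2 - 9 is a difference of squares.

3*(a + 3)*(a - 3)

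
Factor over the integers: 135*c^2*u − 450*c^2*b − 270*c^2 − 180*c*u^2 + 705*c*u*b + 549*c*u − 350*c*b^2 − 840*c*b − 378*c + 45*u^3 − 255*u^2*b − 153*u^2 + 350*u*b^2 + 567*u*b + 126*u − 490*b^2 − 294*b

(3*u − 10*b − 6)*(5*c − 5*u + 7)*(9*c − 3*u + 7*b)

Group: 5*c*(27*c*u − 90*c*b − 54*c − 9*u^2 + 51*u*b + 18*u − 70*b^2 − 42*b) + (−5*u + 7)*(27*c*u − 90*c*b − 54*c − 9*u^2 + 51*u*b + 18*u − 70*b^2 − 42*b); both groups contain (27*c*u − 90*c*b − 54*c − 9*u^2 + 51*u*b + 18*u − 70*b^2 − 42*b), so (5*c − 5*u + 7) is a factor with cofactor 27*c*u − 90*c*b − 54*c − 9*u^2 + 51*u*b + 18*u − 70*b^2 − 42*b.
The cofactor groups again: 27*c*u − 90*c*b − 54*c − 9*u^2 + 51*u*b + 18*u − 70*b^2 − 42*b = 9*c*(3*u − 10*b − 6) + (−3*u + 7*b)*(3*u − 10*b − 6); both groups contain (3*u − 10*b − 6), giving (9*c − 3*u + 7*b)*(3*u − 10*b − 6).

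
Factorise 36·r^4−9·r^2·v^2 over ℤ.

Factor out 9·r^2, leaving 4·r^2−v^2, which is a difference of two squares.

9·r^2·(2·r+v)·(2·r−v)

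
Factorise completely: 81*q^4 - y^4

(3*q + y)*(3*q - y)*(9*q^2 + y^2)

Write as (9*q^2)² − (y^2)², then factor 9*q^2 - y^2 once more.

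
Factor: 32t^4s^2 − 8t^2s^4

8s^2t^2(2t − s)(2t + s)

Factor out 8t^2s^2, leaving 4t^2 − s^2, which is a difference of two squares.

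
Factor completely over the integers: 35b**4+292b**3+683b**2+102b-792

By the rational root theorem, b = -3 is a root, so (b+3) divides it; the quotient is 35b**3+187b**2+122b-264.
Then b = -4 is a root, so (b+4) divides it; the quotient is 35b**2+47b-66.
The remaining quadratic factors as (5b+11)(7b-6).

(5b+11)(7b-6)(b+3)(b+4)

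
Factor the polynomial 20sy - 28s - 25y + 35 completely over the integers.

(4s - 5)(5y - 7)

Group as (20sy - 28s) + (-25y + 35) = 4s(5y - 7) - 5(5y - 7).
Both groups share the factor (5y - 7).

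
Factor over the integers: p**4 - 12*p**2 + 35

Substitute u = p**2 to get a quadratic in u, then factor.
p**2 - 5 is irreducible over ℤ (5 is not a perfect square).
p**2 - 7 is irreducible over ℤ (7 is not a perfect square).

(p**2 - 5)*(p**2 - 7)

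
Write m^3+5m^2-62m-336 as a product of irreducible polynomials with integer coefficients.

Trying the rational-root candidates, m = -6 is a root, giving the factor (m+6) and quotient m^2-m-56.
The remaining quadratic factors as (m-8)(m+7).

(m+6)(m+7)(m-8)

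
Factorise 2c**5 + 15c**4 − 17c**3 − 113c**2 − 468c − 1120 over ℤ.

(2c + 5)(c + 8)(c − 4)(c**2 + c + 7)

Among the possible rational roots, c = −5/2 is a root, so (2c + 5) is a factor; dividing leaves c**4 + 5c**3 − 21c**2 − 4c − 224.
Continuing, c = −8 is a root, so (c + 8) divides it; the quotient is c**3 − 3c**2 + 3c − 28.
Continuing, c = 4 is a root, giving the factor (c − 4) and quotient c**2 + c + 7.
The quadratic c**2 + c + 7 has discriminant −27 < 0 and is irreducible over ℤ.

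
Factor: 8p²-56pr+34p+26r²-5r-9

(2p-13r+9)(4p-2r-1)

Group: 2p(4p-2r-1) + (-13r+9)(4p-2r-1); both groups contain (4p-2r-1).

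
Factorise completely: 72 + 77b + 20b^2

(4b + 9)(5b + 8)

Need a pair with product 20·72 = 1440 and sum 77: that's 45 and 32.
Split the middle term: 20b^2 + 45b + 32b + 72 = 5b(4b + 9) + 8(4b + 9).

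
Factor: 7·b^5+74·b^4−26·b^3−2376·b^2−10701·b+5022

(7·b−3)·(b+9)·(b−6)·(b^2+8·b+31)

Testing divisors of the constant over divisors of the leading coefficient, b = −9 is a root, giving the factor (b+9) and quotient 7·b^4+11·b^3−125·b^2−1251·b+558.
Then b = 6 is a root, giving the factor (b−6) and quotient 7·b^3+53·b^2+193·b−93.
Next, b = 3/7 is a root, so (7·b−3) is a factor; dividing leaves b^2+8·b+31.
The quadratic b^2+8·b+31 has discriminant −60 < 0 and is irreducible over ℤ.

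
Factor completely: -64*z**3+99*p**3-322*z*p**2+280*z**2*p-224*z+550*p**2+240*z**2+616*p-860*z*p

-(4*z-11*p)*(8*z-9*p-14)*(2*z-p-4)

Group: 4*z*(-16*z**2+26*z*p+60*z-9*p**2-50*p-56) - 11*p*(-16*z**2+26*z*p+60*z-9*p**2-50*p-56); both groups contain (-16*z**2+26*z*p+60*z-9*p**2-50*p-56), so (4*z-11*p) is a factor with cofactor -16*z**2+26*z*p+60*z-9*p**2-50*p-56.
The cofactor groups again: -16*z**2+26*z*p+60*z-9*p**2-50*p-56 = -8*z*(2*z-p-4) + (9*p+14)*(2*z-p-4); both groups contain (2*z-p-4), giving -(8*z-9*p-14)*(2*z-p-4).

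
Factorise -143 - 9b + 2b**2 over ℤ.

Need a pair with product 2·(-143) = -286 and sum -9: that's 13 and -22.
Split the middle term: 2b**2 + 13b - 22b - 143 = b(2b + 13) - 11(2b + 13).

(2b + 13)(b - 11)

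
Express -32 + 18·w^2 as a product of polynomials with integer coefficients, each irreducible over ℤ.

2·(3·w + 4)·(3·w - 4)

Pull out the common factor 2; 9·w^2 - 16 is a difference of squares.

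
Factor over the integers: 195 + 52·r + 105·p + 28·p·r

(4·r + 15)·(7·p + 13)

Group as (28·p·r + 105·p) + (52·r + 195) = 7·p·(4·r + 15) + 13·(4·r + 15).
Both groups share the factor (4·r + 15).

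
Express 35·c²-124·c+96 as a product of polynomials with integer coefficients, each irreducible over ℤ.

Need a pair with product 35·96 = 3360 and sum -124: that's -84 and -40.
Split the middle term: 35·c²-84·c - 40·c+96 = 7·c·(5·c-12) - 8·(5·c-12).

(5·c-12)·(7·c-8)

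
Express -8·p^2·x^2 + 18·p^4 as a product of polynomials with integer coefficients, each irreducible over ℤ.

Pull out the common factor 2·p^2; 9·p^2 - 4·x^2 is a difference of squares.

2·p^2·(3·p + 2·x)·(3·p - 2·x)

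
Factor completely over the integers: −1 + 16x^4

(2x + 1)(2x − 1)(4x^2 + 1)

Write as (4x^2)² − (1)², then factor 4x^2 − 1 once more.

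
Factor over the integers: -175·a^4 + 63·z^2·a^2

Pull out the common factor 7·a^2; 9·z^2 - 25·a^2 is a difference of squares.

7·a^2·(3·z - 5·a)·(3·z + 5·a)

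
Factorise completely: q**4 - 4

Substitute u = q**2 to get a quadratic in u, then factor.
q**2 - 2 is irreducible over ℤ (2 is not a perfect square).
q**2 + 2 is irreducible over ℤ (always positive, so no real roots).

(q**2 + 2)(q**2 - 2)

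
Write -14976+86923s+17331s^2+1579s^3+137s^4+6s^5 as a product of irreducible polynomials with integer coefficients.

Testing divisors of the constant over divisors of the leading coefficient, s = -13 is a root, giving the factor (s+13) and quotient 6s^4+59s^3+812s^2+6775s-1152.
Then s = -9 is a root, so (s+9) divides it; the quotient is 6s^3+5s^2+767s-128.
Then s = 1/6 is a root, giving the factor (6s-1) and quotient s^2+s+128.
The quadratic s^2+s+128 has discriminant -511 < 0 and is irreducible over ℤ.

(6s-1)(s+13)(s+9)(s^2+s+128)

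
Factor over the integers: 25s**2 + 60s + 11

Need a pair with product 25·11 = 275 and sum 60: that's 55 and 5.
Split the middle term: 25s**2 + 55s + 5s + 11 = 5s(5s + 11) + (5s + 11).

(5s + 1)(5s + 11)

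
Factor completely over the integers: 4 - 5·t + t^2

(t - 1)·(t - 4)

Two integers with product 4 and sum -5 are -1 and -4.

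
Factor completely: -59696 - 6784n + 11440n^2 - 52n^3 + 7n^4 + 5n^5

(5n - 13)(n + 14)(n + 2)(n^2 - 12n + 164)

By the rational root theorem, n = 13/5 is a root, giving the factor (5n - 13) and quotient n^4 + 4n^3 + 2288n + 4592.
Next, n = -14 is a root, giving the factor (n + 14) and quotient n^3 - 10n^2 + 140n + 328.
Then n = -2 is a root, so (n + 2) divides it; the quotient is n^2 - 12n + 164.
The quadratic n^2 - 12n + 164 has discriminant -512 < 0 and is irreducible over ℤ.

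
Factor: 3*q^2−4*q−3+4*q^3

By the rational root theorem, q = −1 is a root, giving the factor (q+1) and quotient 4*q^2−q−3.
The remaining quadratic factors as (4*q+3)(q−1).

(4*q+3)*(q+1)*(q−1)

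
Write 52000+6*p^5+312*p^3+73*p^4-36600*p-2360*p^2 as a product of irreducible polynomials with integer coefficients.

(2*p-13)*(3*p-4)*(p+10)*(p^2+10*p+100)

Trying the rational-root candidates, p = 13/2 is a root, so (2*p-13) divides it; the quotient is 3*p^4+56*p^3+520*p^2+2200*p-4000.
Continuing, p = -10 is a root, so (p+10) is a factor; dividing leaves 3*p^3+26*p^2+260*p-400.
Then p = 4/3 is a root, so (3*p-4) is a factor; dividing leaves p^2+10*p+100.
The quadratic p^2+10*p+100 has discriminant -300 < 0 and is irreducible over ℤ.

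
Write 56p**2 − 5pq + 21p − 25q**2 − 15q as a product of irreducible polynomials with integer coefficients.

(7p − 5q)(8p + 5q + 3)

Group: 8p(7p − 5q) + (5q + 3)(7p − 5q); both groups contain (7p − 5q).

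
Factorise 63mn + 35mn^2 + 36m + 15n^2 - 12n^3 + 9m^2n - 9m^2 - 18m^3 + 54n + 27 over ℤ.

Group: 3m(-6m^2 + mn + 3m + 12n^2 + 21n + 9) + (-n + 3)(-6m^2 + mn + 3m + 12n^2 + 21n + 9); both groups contain (-6m^2 + mn + 3m + 12n^2 + 21n + 9), so (3m - n + 3) is a factor with cofactor -6m^2 + mn + 3m + 12n^2 + 21n + 9.
The cofactor groups again: -6m^2 + mn + 3m + 12n^2 + 21n + 9 = -2m(3m + 4n + 3) + (3n + 3)(3m + 4n + 3); both groups contain (3m + 4n + 3), giving -(2m - 3n - 3)(3m + 4n + 3).

-(2m - 3n - 3)(3m + 4n + 3)(3m - n + 3)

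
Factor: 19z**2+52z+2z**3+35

By the rational root theorem, z = -7/2 is a root, giving the factor (2z+7) and quotient z**2+6z+5.
The remaining quadratic factors as (z+5)(z+1).

(2z+7)(z+1)(z+5)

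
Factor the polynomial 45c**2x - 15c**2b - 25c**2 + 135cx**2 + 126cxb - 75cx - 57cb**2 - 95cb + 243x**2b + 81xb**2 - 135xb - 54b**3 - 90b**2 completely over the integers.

Group: 5c(9cx - 3cb - 5c + 27x**2 + 9xb - 15x - 6b**2 - 10b) + 9b(9cx - 3cb - 5c + 27x**2 + 9xb - 15x - 6b**2 - 10b); both groups contain (9cx - 3cb - 5c + 27x**2 + 9xb - 15x - 6b**2 - 10b), so (5c + 9b) is a factor with cofactor 9cx - 3cb - 5c + 27x**2 + 9xb - 15x - 6b**2 - 10b.
The cofactor groups again: 9cx - 3cb - 5c + 27x**2 + 9xb - 15x - 6b**2 - 10b = c(9x - 3b - 5) + (3x + 2b)(9x - 3b - 5); both groups contain (9x - 3b - 5), giving (c + 3x + 2b)(9x - 3b - 5).

(9x - 3b - 5)(c + 3x + 2b)(5c + 9b)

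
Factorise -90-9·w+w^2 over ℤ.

Two integers with product -90 and sum -9 are 6 and -15.

(w+6)·(w-15)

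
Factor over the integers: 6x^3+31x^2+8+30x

Testing divisors of the constant over divisors of the leading coefficient, x = −2/3 is a root, so (3x+2) divides it; the quotient is 2x^2+9x+4.
The remaining quadratic factors as (x+4)(2x+1).

(2x+1)(3x+2)(x+4)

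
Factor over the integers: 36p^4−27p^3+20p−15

Group as (36p^4+20p) + (−27p^3−15) = 4p(9p^3+5) − 3(9p^3+5).
Both groups share the factor (9p^3+5).

(4p−3)(9p^3+5)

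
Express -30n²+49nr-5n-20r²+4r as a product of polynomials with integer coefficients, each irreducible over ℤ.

-(5n-4r)(6n-5r+1)

Group: -5n(6n-5r+1) + 4r(6n-5r+1); both groups contain (6n-5r+1).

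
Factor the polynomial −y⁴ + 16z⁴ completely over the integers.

(2z − y)(2z + y)(4z² + y²)

Write as (4z²)² − (y²)², then factor 4z² − y² once more.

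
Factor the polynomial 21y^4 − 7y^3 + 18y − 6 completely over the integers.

Group as (21y^4 + 18y) + (−7y^3 − 6) = 3y(7y^3 + 6) − (7y^3 + 6).
Both groups share the factor (7y^3 + 6).

(3y − 1)(7y^3 + 6)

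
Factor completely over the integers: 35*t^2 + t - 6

(5*t - 2)*(7*t + 3)

Need a pair with product 35·(-6) = -210 and sum 1: that's -14 and 15.
Split the middle term: 35*t^2 - 14*t + 15*t - 6 = 7*t*(5*t - 2) + 3*(5*t - 2).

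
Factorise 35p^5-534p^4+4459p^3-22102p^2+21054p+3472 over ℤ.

(5p-7)(7p+1)(p-8)(p^2-6p+62)

Trying the rational-root candidates, p = 7/5 is a root, so (5p-7) divides it; the quotient is 7p^4-97p^3+756p^2-3362p-496.
Next, p = 8 is a root, giving the factor (p-8) and quotient 7p^3-41p^2+428p+62.
Continuing, p = -1/7 is a root, so (7p+1) divides it; the quotient is p^2-6p+62.
The quadratic p^2-6p+62 has discriminant -212 < 0 and is irreducible over ℤ.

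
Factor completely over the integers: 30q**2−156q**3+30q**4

Pull out the common factor 6q**2, then factor the remaining trinomial.

6q**2(5q−1)(q−5)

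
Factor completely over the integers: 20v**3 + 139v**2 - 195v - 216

(4v + 3)(5v - 9)(v + 8)

Trying the rational-root candidates, v = -3/4 is a root, so (4v + 3) divides it; the quotient is 5v**2 + 31v - 72.
The remaining quadratic factors as (5v - 9)(v + 8).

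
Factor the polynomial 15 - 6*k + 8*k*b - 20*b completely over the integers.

Group as (8*k*b - 6*k) + (-20*b + 15) = 2*k*(4*b - 3) - 5*(4*b - 3).
Both groups share the factor (4*b - 3).

(2*k - 5)*(4*b - 3)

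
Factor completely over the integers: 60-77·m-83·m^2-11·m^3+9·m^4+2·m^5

By the rational root theorem, m = 3 is a root, so (m-3) divides it; the quotient is 2·m^4+15·m^3+34·m^2+19·m-20.
Continuing, m = 1/2 is a root, giving the factor (2·m-1) and quotient m^3+8·m^2+21·m+20.
Next, m = -4 is a root, giving the factor (m+4) and quotient m^2+4·m+5.
The quadratic m^2+4·m+5 has discriminant -4 < 0 and is irreducible over ℤ.

(2·m-1)·(m+4)·(m-3)·(m^2+4·m+5)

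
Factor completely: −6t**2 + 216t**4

Pull out the common factor 6t**2; 36t**2 − 1 is a difference of squares.

6t**2(6t + 1)(6t − 1)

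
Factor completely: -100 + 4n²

Pull out the common factor 4; n² - 25 is a difference of squares.

4(n + 5)(n - 5)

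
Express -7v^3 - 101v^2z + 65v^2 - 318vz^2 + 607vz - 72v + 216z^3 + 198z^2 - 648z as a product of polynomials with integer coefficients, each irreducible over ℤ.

-(7v - 4z - 9)(v + 6z - 8)(v + 9z)

Group: 7v(-v^2 - 15vz + 8v - 54z^2 + 72z) + (-4z - 9)(-v^2 - 15vz + 8v - 54z^2 + 72z); both groups contain (-v^2 - 15vz + 8v - 54z^2 + 72z), so (7v - 4z - 9) is a factor with cofactor -v^2 - 15vz + 8v - 54z^2 + 72z.
The cofactor groups again: -v^2 - 15vz + 8v - 54z^2 + 72z = -v(v + 6z - 8) - 9z(v + 6z - 8); both groups contain (v + 6z - 8), giving -(v + 9z)(v + 6z - 8).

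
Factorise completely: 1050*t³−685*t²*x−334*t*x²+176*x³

Group: 5*t*(210*t²−53*t*x−88*x²) − 2*x*(210*t²−53*t*x−88*x²); both groups contain (210*t²−53*t*x−88*x²), so (5*t−2*x) is a factor with cofactor 210*t²−53*t*x−88*x².
The cofactor groups again: 210*t²−53*t*x−88*x² = 14*t*(15*t+8*x) − 11*x*(15*t+8*x); both groups contain (15*t+8*x), giving (14*t−11*x)*(15*t+8*x).

(14*t−11*x)*(15*t+8*x)*(5*t−2*x)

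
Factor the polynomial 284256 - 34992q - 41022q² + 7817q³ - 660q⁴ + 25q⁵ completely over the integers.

By the rational root theorem, q = -12/5 is a root, giving the factor (5q + 12) and quotient 5q⁴ - 144q³ + 1909q² - 12786q + 23688.
Continuing, q = 14/5 is a root, so (5q - 14) is a factor; dividing leaves q³ - 26q² + 309q - 1692.
Next, q = 12 is a root, giving the factor (q - 12) and quotient q² - 14q + 141.
The quadratic q² - 14q + 141 has discriminant -368 < 0 and is irreducible over ℤ.

(5q + 12)(5q - 14)(q - 12)(q² - 14q + 141)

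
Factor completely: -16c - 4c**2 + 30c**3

Pull out the common factor 2c, then factor the remaining trinomial.

2c(3c + 2)(5c - 4)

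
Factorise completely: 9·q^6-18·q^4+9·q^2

Pull out the common factor 9·q^2, leaving q^4-2·q^2+1.
Recognize a perfect-square trinomial with the parts q^2 and 1.
q^2-1 is again a difference of squares: (q-1)·(q+1).

9·q^2·(q+1)^2·(q-1)^2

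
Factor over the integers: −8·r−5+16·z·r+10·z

(2·z−1)·(8·r+5)

Group as (16·z·r+10·z) + (−8·r−5) = 2·z·(8·r+5) − (8·r+5).
Both groups share the factor (8·r+5).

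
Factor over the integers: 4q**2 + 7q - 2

(4q - 1)(q + 2)

Need a pair with product 4·(-2) = -8 and sum 7: that's 8 and -1.
Split the middle term: 4q**2 + 8q - q - 2 = 4q(q + 2) - (q + 2).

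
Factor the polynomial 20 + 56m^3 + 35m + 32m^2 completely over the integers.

(7m + 4)(8m^2 + 5)

Group as (56m^3 + 35m) + (32m^2 + 20) = 7m(8m^2 + 5) + 4(8m^2 + 5).
Both groups share the factor (8m^2 + 5).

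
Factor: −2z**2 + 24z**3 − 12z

2z(3z + 2)(4z − 3)

Pull out the common factor 2z, then factor the remaining trinomial.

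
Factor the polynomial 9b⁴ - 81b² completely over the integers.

Every term has a factor of 9b². Then b² - 9 = (b)² − (3)².

9b²(b + 3)(b - 3)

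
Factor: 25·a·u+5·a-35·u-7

Group as (25·a·u+5·a) + (-35·u-7) = 5·a·(5·u+1) - 7·(5·u+1).
Both groups share the factor (5·u+1).

(5·a-7)·(5·u+1)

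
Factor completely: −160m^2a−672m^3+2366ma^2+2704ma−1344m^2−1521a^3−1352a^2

−(12m−13a)(14m−13a)(4m+9a+8)

Group: 4m(−168m^2+338ma−169a^2) + (9a+8)(−168m^2+338ma−169a^2); both groups contain (−168m^2+338ma−169a^2), so (4m+9a+8) is a factor with cofactor −168m^2+338ma−169a^2.
The cofactor groups again: −168m^2+338ma−169a^2 = −14m(12m−13a) + 13a(12m−13a); both groups contain (12m−13a), giving −(14m−13a)(12m−13a).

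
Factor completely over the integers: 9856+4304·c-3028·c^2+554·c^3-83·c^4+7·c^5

(7·c+8)·(c-4)·(c-7)·(c^2-2·c+44)

By the rational root theorem, c = 4 is a root, giving the factor (c-4) and quotient 7·c^4-55·c^3+334·c^2-1692·c-2464.
Continuing, c = -8/7 is a root, so (7·c+8) is a factor; dividing leaves c^3-9·c^2+58·c-308.
Continuing, c = 7 is a root, so (c-7) is a factor; dividing leaves c^2-2·c+44.
The quadratic c^2-2·c+44 has discriminant -172 < 0 and is irreducible over ℤ.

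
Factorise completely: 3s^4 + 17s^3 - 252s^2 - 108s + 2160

(3s - 10)(s + 12)(s + 3)(s - 6)

Testing divisors of the constant over divisors of the leading coefficient, s = -3 is a root, so (s + 3) is a factor; dividing leaves 3s^3 + 8s^2 - 276s + 720.
Then s = 6 is a root, giving the factor (s - 6) and quotient 3s^2 + 26s - 120.
The remaining quadratic factors as (s + 12)(3s - 10).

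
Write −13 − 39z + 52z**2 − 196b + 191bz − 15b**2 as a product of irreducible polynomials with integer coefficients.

Group: −b(15b + 4z + 1) + (13z − 13)(15b + 4z + 1); both groups contain (15b + 4z + 1).

−(15b + 4z + 1)(b − 13z + 13)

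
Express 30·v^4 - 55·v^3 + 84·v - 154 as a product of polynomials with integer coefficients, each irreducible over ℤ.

Group as (30·v^4 + 84·v) + (-55·v^3 - 154) = 6·v·(5·v^3 + 14) - 11·(5·v^3 + 14).
Both groups share the factor (5·v^3 + 14).

(6·v - 11)·(5·v^3 + 14)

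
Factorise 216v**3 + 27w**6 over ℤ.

27(w**2 + 2v)(w**4 - 2w**2v + 4v**2)

Factor out 27 first: what remains is w**6 + 8v**3.
Recognize a sum of cubes with the parts 2v and w**2.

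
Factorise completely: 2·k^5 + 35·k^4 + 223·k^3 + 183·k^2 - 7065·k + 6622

(2·k - 7)·(k + 11)·(k - 1)·(k^2 + 11·k + 86)

Testing divisors of the constant over divisors of the leading coefficient, k = 7/2 is a root, so (2·k - 7) divides it; the quotient is k^4 + 21·k^3 + 185·k^2 + 739·k - 946.
Then k = -11 is a root, giving the factor (k + 11) and quotient k^3 + 10·k^2 + 75·k - 86.
Continuing, k = 1 is a root, giving the factor (k - 1) and quotient k^2 + 11·k + 86.
The quadratic k^2 + 11·k + 86 has discriminant -223 < 0 and is irreducible over ℤ.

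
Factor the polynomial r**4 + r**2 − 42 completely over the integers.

(r**2 + 7)(r**2 − 6)

Substitute u = r**2 to get a quadratic in u, then factor.
r**2 − 6 is irreducible over ℤ (6 is not a perfect square).
r**2 + 7 is irreducible over ℤ (always positive, so no real roots).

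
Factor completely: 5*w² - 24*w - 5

Need a pair with product 5·(-5) = -25 and sum -24: that's -25 and 1.
Split the middle term: 5*w² - 25*w + w - 5 = 5*w*(w - 5) + (w - 5).

(5*w + 1)*(w - 5)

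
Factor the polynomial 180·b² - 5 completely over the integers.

5·(6·b + 1)·(6·b - 1)

Every term has a factor of 5. Then 36·b² - 1 = (6·b)² − (1)².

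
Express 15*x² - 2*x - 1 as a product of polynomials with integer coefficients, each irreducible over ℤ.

Need a pair with product 15·(-1) = -15 and sum -2: that's -5 and 3.
Split the middle term: 15*x² - 5*x + 3*x - 1 = 5*x*(3*x - 1) + (3*x - 1).

(3*x - 1)*(5*x + 1)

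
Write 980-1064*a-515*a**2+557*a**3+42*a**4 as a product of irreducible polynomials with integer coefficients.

(6*a-7)*(7*a+10)*(a+14)*(a-1)

By the rational root theorem, a = -14 is a root, giving the factor (a+14) and quotient 42*a**3-31*a**2-81*a+70.
Then a = 7/6 is a root, so (6*a-7) divides it; the quotient is 7*a**2+3*a-10.
The remaining quadratic factors as (7*a+10)(a-1).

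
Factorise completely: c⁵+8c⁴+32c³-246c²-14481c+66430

Trying the rational-root candidates, c = 7 is a root, so (c-7) divides it; the quotient is c⁴+15c³+137c²+713c-9490.
Continuing, c = 5 is a root, so (c-5) is a factor; dividing leaves c³+20c²+237c+1898.
Then c = -13 is a root, so (c+13) divides it; the quotient is c²+7c+146.
The quadratic c²+7c+146 has discriminant -535 < 0 and is irreducible over ℤ.

(c+13)(c-5)(c-7)(c²+7c+146)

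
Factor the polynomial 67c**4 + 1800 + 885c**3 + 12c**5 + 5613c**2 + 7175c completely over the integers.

(3c + 1)(4c + 5)(c + 5)(c**2 − c + 72)

Among the possible rational roots, c = −5/4 is a root, so (4c + 5) divides it; the quotient is 3c**4 + 13c**3 + 205c**2 + 1147c + 360.
Next, c = −1/3 is a root, so (3c + 1) divides it; the quotient is c**3 + 4c**2 + 67c + 360.
Continuing, c = −5 is a root, so (c + 5) is a factor; dividing leaves c**2 − c + 72.
The quadratic c**2 − c + 72 has discriminant −287 < 0 and is irreducible over ℤ.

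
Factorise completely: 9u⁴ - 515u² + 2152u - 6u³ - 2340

(3u - 10)(3u - 13)(u + 9)(u - 2)

By the rational root theorem, u = 13/3 is a root, giving the factor (3u - 13) and quotient 3u³ + 11u² - 124u + 180.
Then u = 2 is a root, giving the factor (u - 2) and quotient 3u² + 17u - 90.
The remaining quadratic factors as (3u - 10)(u + 9).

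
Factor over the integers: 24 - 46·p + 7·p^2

Need a pair with product 7·24 = 168 and sum -46: that's -42 and -4.
Split the middle term: 7·p^2 - 42·p - 4·p + 24 = 7·p·(p - 6) - 4·(p - 6).

(7·p - 4)·(p - 6)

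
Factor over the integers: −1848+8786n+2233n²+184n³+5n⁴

(5n−1)(n+11)(n+12)(n+14)

Among the possible rational roots, n = −12 is a root, so (n+12) is a factor; dividing leaves 5n³+124n²+745n−154.
Then n = −11 is a root, giving the factor (n+11) and quotient 5n²+69n−14.
The remaining quadratic factors as (5n−1)(n+14).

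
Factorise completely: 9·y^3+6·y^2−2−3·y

(3·y+2)·(3·y^2−1)

Group as (9·y^3−3·y) + (6·y^2−2) = 3·y·(3·y^2−1) + 2·(3·y^2−1).
Both groups share the factor (3·y^2−1).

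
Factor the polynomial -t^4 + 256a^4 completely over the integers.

Difference of squares twice: with A = 4a and B = t, A⁴ − B⁴ = (A² − B²)(A² + B²), and A² − B² factors again.

(4a + t)(4a - t)(16a^2 + t^2)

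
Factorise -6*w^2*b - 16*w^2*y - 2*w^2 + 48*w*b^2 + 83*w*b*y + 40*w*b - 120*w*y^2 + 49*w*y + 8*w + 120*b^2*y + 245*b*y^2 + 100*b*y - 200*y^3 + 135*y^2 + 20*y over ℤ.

-(w - 8*b + 5*y - 4)*(2*w + 5*y)*(3*b + 8*y + 1)

Group: w*(-6*w*b - 16*w*y - 2*w - 15*b*y - 40*y^2 - 5*y) + (-8*b + 5*y - 4)*(-6*w*b - 16*w*y - 2*w - 15*b*y - 40*y^2 - 5*y); both groups contain (-6*w*b - 16*w*y - 2*w - 15*b*y - 40*y^2 - 5*y), so (w - 8*b + 5*y - 4) is a factor with cofactor -6*w*b - 16*w*y - 2*w - 15*b*y - 40*y^2 - 5*y.
The cofactor groups again: -6*w*b - 16*w*y - 2*w - 15*b*y - 40*y^2 - 5*y = -2*w*(3*b + 8*y + 1) - 5*y*(3*b + 8*y + 1); both groups contain (3*b + 8*y + 1), giving -(2*w + 5*y)*(3*b + 8*y + 1).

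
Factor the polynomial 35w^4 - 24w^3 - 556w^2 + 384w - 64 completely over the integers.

(5w - 2)(7w - 2)(w + 4)(w - 4)

By the rational root theorem, w = 2/5 is a root, giving the factor (5w - 2) and quotient 7w^3 - 2w^2 - 112w + 32.
Then w = -4 is a root, so (w + 4) divides it; the quotient is 7w^2 - 30w + 8.
The remaining quadratic factors as (w - 4)(7w - 2).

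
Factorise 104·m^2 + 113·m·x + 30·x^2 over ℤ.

(13·m + 6·x)·(8·m + 5·x)

Group: 13·m·(8·m + 5·x) + 6·x·(8·m + 5·x); both groups contain (8·m + 5·x).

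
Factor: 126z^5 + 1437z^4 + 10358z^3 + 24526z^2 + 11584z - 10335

Testing divisors of the constant over divisors of the leading coefficient, z = -5/3 is a root, giving the factor (3z + 5) and quotient 42z^4 + 409z^3 + 2771z^2 + 3557z - 2067.
Continuing, z = 3/7 is a root, so (7z - 3) divides it; the quotient is 6z^3 + 61z^2 + 422z + 689.
Then z = -13/6 is a root, giving the factor (6z + 13) and quotient z^2 + 8z + 53.
The quadratic z^2 + 8z + 53 has discriminant -148 < 0 and is irreducible over ℤ.

(3z + 5)(6z + 13)(7z - 3)(z^2 + 8z + 53)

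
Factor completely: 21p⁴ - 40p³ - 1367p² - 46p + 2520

Testing divisors of the constant over divisors of the leading coefficient, p = 9 is a root, giving the factor (p - 9) and quotient 21p³ + 149p² - 26p - 280.
Continuing, p = -7 is a root, giving the factor (p + 7) and quotient 21p² + 2p - 40.
The remaining quadratic factors as (7p + 10)(3p - 4).

(3p - 4)(7p + 10)(p + 7)(p - 9)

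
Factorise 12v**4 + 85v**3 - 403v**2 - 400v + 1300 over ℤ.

Trying the rational-root candidates, v = 13/4 is a root, so (4v - 13) divides it; the quotient is 3v**3 + 31v**2 - 100.
Then v = -10 is a root, so (v + 10) divides it; the quotient is 3v**2 + v - 10.
The remaining quadratic factors as (v + 2)(3v - 5).

(3v - 5)(4v - 13)(v + 10)(v + 2)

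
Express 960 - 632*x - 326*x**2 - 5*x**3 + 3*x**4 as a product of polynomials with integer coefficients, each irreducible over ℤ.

(3*x + 10)*(x + 8)*(x - 1)*(x - 12)

Among the possible rational roots, x = -10/3 is a root, giving the factor (3*x + 10) and quotient x**3 - 5*x**2 - 92*x + 96.
Then x = 12 is a root, giving the factor (x - 12) and quotient x**2 + 7*x - 8.
The remaining quadratic factors as (x + 8)(x - 1).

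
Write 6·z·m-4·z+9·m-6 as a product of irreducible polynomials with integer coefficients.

(2·z+3)·(3·m-2)

Group as (6·z·m-4·z) + (9·m-6) = 2·z·(3·m-2) + 3·(3·m-2).
Both groups share the factor (3·m-2).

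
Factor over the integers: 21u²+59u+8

Need a pair with product 21·8 = 168 and sum 59: that's 3 and 56.
Split the middle term: 21u²+3u + 56u+8 = 3u(7u+1) + 8(7u+1).

(3u+8)(7u+1)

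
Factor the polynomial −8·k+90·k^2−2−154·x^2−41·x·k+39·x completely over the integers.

−(14·x−9·k−1)·(11·x+10·k−2)

Group: −14·x·(11·x+10·k−2) + (9·k+1)·(11·x+10·k−2); both groups contain (11·x+10·k−2).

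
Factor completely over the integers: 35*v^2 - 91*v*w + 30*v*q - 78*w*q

(5*v - 13*w)*(7*v + 6*q)

Group: 7*v*(5*v - 13*w) + 6*q*(5*v - 13*w); both groups contain (5*v - 13*w).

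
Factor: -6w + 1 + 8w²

(2w - 1)(4w - 1)

Need a pair with product 8·1 = 8 and sum -6: that's -4 and -2.
Split the middle term: 8w² - 4w - 2w + 1 = 4w(2w - 1) - (2w - 1).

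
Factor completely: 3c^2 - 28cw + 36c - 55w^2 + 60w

(3c + 5w)(c - 11w + 12)

Group: c(3c + 5w) + (-11w + 12)(3c + 5w); both groups contain (3c + 5w).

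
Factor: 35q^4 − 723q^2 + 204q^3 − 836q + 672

Testing divisors of the constant over divisors of the leading coefficient, q = −8 is a root, so (q + 8) is a factor; dividing leaves 35q^3 − 76q^2 − 115q + 84.
Continuing, q = −7/5 is a root, so (5q + 7) divides it; the quotient is 7q^2 − 25q + 12.
The remaining quadratic factors as (7q − 4)(q − 3).

(5q + 7)(7q − 4)(q + 8)(q − 3)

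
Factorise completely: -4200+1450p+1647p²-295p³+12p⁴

(3p-4)(4p+7)(p-10)(p-15)

Testing divisors of the constant over divisors of the leading coefficient, p = 4/3 is a root, giving the factor (3p-4) and quotient 4p³-93p²+425p+1050.
Continuing, p = 10 is a root, so (p-10) is a factor; dividing leaves 4p²-53p-105.
The remaining quadratic factors as (p-15)(4p+7).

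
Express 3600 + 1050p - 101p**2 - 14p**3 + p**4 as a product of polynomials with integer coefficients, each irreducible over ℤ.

(p + 3)(p + 8)(p - 10)(p - 15)

Trying the rational-root candidates, p = 15 is a root, giving the factor (p - 15) and quotient p**3 + p**2 - 86p - 240.
Continuing, p = -3 is a root, so (p + 3) divides it; the quotient is p**2 - 2p - 80.
The remaining quadratic factors as (p - 10)(p + 8).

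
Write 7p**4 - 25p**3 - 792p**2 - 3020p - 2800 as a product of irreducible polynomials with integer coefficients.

(7p + 10)(p + 4)(p + 5)(p - 14)

Trying the rational-root candidates, p = 14 is a root, so (p - 14) divides it; the quotient is 7p**3 + 73p**2 + 230p + 200.
Then p = -10/7 is a root, giving the factor (7p + 10) and quotient p**2 + 9p + 20.
The remaining quadratic factors as (p + 5)(p + 4).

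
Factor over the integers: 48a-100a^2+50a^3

2a(5a-4)(5a-6)

Pull out the common factor 2a, then factor the remaining trinomial.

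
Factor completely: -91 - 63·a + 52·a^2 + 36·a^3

Group as (36·a^3 - 63·a) + (52·a^2 - 91) = 9·a·(4·a^2 - 7) + 13·(4·a^2 - 7).
Both groups share the factor (4·a^2 - 7).

(9·a + 13)·(4·a^2 - 7)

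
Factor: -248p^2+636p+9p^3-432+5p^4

By the rational root theorem, p = 6/5 is a root, so (5p-6) is a factor; dividing leaves p^3+3p^2-46p+72.
Then p = -9 is a root, giving the factor (p+9) and quotient p^2-6p+8.
The remaining quadratic factors as (p-4)(p-2).

(5p-6)(p+9)(p-2)(p-4)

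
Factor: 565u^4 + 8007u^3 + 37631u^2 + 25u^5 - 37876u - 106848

Among the possible rational roots, u = -8 is a root, so (u + 8) is a factor; dividing leaves 25u^4 + 365u^3 + 5087u^2 - 3065u - 13356.
Continuing, u = -7/5 is a root, giving the factor (5u + 7) and quotient 5u^3 + 66u^2 + 925u - 1908.
Next, u = 9/5 is a root, so (5u - 9) divides it; the quotient is u^2 + 15u + 212.
The quadratic u^2 + 15u + 212 has discriminant -623 < 0 and is irreducible over ℤ.

(5u + 7)(5u - 9)(u + 8)(u^2 + 15u + 212)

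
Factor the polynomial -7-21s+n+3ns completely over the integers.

(3s+1)(n-7)

Group as (3ns+n) + (-21s-7) = n(3s+1) - 7(3s+1).
Both groups share the factor (3s+1).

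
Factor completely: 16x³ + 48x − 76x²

Pull out the common factor 4x, then factor the remaining trinomial.

4x(4x − 3)(x − 4)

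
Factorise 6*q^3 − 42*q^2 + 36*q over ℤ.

Pull out the common factor 6*q, then factor the remaining trinomial.

6*q*(q − 1)*(q − 6)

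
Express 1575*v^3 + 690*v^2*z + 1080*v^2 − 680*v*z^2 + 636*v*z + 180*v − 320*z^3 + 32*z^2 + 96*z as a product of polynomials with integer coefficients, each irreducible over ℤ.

(15*v + 8*z)*(15*v − 10*z + 6)*(7*v + 4*z + 2)

Group: 15*v*(105*v^2 + 116*v*z + 30*v + 32*z^2 + 16*z) + (−10*z + 6)*(105*v^2 + 116*v*z + 30*v + 32*z^2 + 16*z); both groups contain (105*v^2 + 116*v*z + 30*v + 32*z^2 + 16*z), so (15*v − 10*z + 6) is a factor with cofactor 105*v^2 + 116*v*z + 30*v + 32*z^2 + 16*z.
The cofactor groups again: 105*v^2 + 116*v*z + 30*v + 32*z^2 + 16*z = 7*v*(15*v + 8*z) + (4*z + 2)*(15*v + 8*z); both groups contain (15*v + 8*z), giving (7*v + 4*z + 2)*(15*v + 8*z).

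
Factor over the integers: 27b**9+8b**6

b**6(3b+2)(9b**2−6b+4)

Every term has a factor of b**6; factoring it out leaves 27b**3+8.
Recognize a sum of cubes with the parts 3b and 2.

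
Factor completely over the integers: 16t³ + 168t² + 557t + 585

By the rational root theorem, t = -13/4 is a root, so (4t + 13) divides it; the quotient is 4t² + 29t + 45.
The remaining quadratic factors as (4t + 9)(t + 5).

(4t + 13)(4t + 9)(t + 5)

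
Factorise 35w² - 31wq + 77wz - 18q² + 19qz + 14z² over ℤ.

Group: 7w(5w + 2q + z) + (-9q + 14z)(5w + 2q + z); both groups contain (5w + 2q + z).

(7w - 9q + 14z)(5w + 2q + z)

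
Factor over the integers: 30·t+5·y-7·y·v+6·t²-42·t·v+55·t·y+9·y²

Group: 6·t·(t+9·y-7·v+5) + y·(t+9·y-7·v+5); both groups contain (t+9·y-7·v+5).

(6·t+y)·(t+9·y-7·v+5)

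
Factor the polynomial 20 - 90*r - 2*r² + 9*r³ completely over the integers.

Group as (9*r³ - 90*r) + (-2*r² + 20) = 9*r*(r² - 10) - 2*(r² - 10).
Both groups share the factor (r² - 10).

(9*r - 2)*(r² - 10)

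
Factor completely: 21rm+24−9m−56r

(3m−8)(7r−3)

Group as (21rm−56r) + (−9m+24) = 7r(3m−8) − 3(3m−8).
Both groups share the factor (3m−8).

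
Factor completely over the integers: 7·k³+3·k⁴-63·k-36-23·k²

Among the possible rational roots, k = 3 is a root, giving the factor (k-3) and quotient 3·k³+16·k²+25·k+12.
Then k = -3 is a root, giving the factor (k+3) and quotient 3·k²+7·k+4.
The remaining quadratic factors as (3·k+4)(k+1).

(3·k+4)·(k+1)·(k+3)·(k-3)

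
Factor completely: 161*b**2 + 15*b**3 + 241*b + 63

By the rational root theorem, b = −7/5 is a root, so (5*b + 7) is a factor; dividing leaves 3*b**2 + 28*b + 9.
The remaining quadratic factors as (3*b + 1)(b + 9).

(3*b + 1)*(5*b + 7)*(b + 9)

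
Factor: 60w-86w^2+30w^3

Pull out the common factor 2w, then factor the remaining trinomial.

2w(3w-5)(5w-6)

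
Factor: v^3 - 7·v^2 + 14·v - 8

Testing divisors of the constant over divisors of the leading coefficient, v = 4 is a root, giving the factor (v - 4) and quotient v^2 - 3·v + 2.
The remaining quadratic factors as (v - 1)(v - 2).

(v - 1)·(v - 2)·(v - 4)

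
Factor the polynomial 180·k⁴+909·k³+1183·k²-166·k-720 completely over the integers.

(3·k+8)·(3·k-2)·(4·k+5)·(5·k+9)

By the rational root theorem, k = -9/5 is a root, so (5·k+9) divides it; the quotient is 36·k³+117·k²+26·k-80.
Continuing, k = -8/3 is a root, so (3·k+8) is a factor; dividing leaves 12·k²+7·k-10.
The remaining quadratic factors as (4·k+5)(3·k-2).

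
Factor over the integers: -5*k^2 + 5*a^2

Every term has a factor of 5. Then a^2 - k^2 = (a)² − (k)².

5*(a + k)*(a - k)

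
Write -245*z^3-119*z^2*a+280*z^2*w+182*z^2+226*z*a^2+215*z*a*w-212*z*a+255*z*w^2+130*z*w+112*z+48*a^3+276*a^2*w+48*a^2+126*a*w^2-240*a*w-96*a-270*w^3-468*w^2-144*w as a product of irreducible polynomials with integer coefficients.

-(7*z-6*a-9*w)*(7*z+8*a-6*w-8)*(5*z+a+5*w+2)

Group: 7*z*(-35*z^2-47*z*a-5*z*w+26*z-8*a^2-34*a*w-8*a+30*w^2+52*w+16) + (-6*a-9*w)*(-35*z^2-47*z*a-5*z*w+26*z-8*a^2-34*a*w-8*a+30*w^2+52*w+16); both groups contain (-35*z^2-47*z*a-5*z*w+26*z-8*a^2-34*a*w-8*a+30*w^2+52*w+16), so (7*z-6*a-9*w) is a factor with cofactor -35*z^2-47*z*a-5*z*w+26*z-8*a^2-34*a*w-8*a+30*w^2+52*w+16.
The cofactor groups again: -35*z^2-47*z*a-5*z*w+26*z-8*a^2-34*a*w-8*a+30*w^2+52*w+16 = -7*z*(5*z+a+5*w+2) + (-8*a+6*w+8)*(5*z+a+5*w+2); both groups contain (5*z+a+5*w+2), giving -(7*z+8*a-6*w-8)*(5*z+a+5*w+2).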